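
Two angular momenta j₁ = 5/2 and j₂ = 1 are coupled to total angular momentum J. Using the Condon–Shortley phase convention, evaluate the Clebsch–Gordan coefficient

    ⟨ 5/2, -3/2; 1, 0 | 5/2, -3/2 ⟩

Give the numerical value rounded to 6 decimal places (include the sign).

√[6·1!4!1!/7! · 1!4!1!1!1!4!] = √(576/35)
  +(−1)^0/∏(0,1,4,1,0,0)! = 1/24  (running 1/24)
  +(−1)^1/∏(1,0,3,0,1,1)! = -1/6  (running -1/8)
⟨..|..⟩ = √(576/35)·(-1/8) = -0.507093

-0.507093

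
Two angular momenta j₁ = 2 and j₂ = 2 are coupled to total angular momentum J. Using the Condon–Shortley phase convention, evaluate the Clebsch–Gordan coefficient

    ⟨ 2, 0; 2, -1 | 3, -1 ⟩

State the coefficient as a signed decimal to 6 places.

+√(1/5) ≈ +0.447214

triangle: 1!*3!*3!/8! = 36/40320
(j±m)!: 2!*2!*1!*3!*2!*4! = 1152
prefactor² = (2J+1)*Δ*N² = 36/5
  k=0: +1/(0!*1!*2!*1!*1!*2!) = 1/4
  k=1: −1/(1!*0!*1!*0!*2!*3!) = -1/12
Σ = 1/6  ⇒  CG² = 36/5*1/6² = 1/5
CG = +√(1/5) = +0.447214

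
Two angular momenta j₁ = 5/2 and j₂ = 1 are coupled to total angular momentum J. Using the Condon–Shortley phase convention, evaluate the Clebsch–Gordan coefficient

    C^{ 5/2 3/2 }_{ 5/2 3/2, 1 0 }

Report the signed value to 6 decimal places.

√[6·1!4!1!/7! · 4!1!1!1!4!1!] = √(576/35)
  +(−1)^0/∏(0,1,1,1,3,0)! = 1/6  (running 1/6)
  +(−1)^1/∏(1,0,0,0,4,1)! = -1/24  (running 1/8)
⟨..|..⟩ = √(576/35)·(1/8) = +0.507093

+0.507093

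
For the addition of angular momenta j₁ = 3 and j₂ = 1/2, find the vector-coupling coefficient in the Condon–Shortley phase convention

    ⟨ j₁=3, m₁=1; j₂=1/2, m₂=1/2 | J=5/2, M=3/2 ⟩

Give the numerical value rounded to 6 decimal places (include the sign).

-0.534522

triangle: 1!·5!·0!/7! = 120/5040
(j±m)!: 4!·2!·1!·0!·4!·1! = 1152
prefactor² = (2J+1)·Δ·N² = 1152/7
  k=1: −1/(1!·0!·1!·0!·4!·0!) = -1/24
Σ = -1/24  ⇒  CG² = 1152/7·(-1/24)² = 2/7
CG = −√(2/7) = -0.534522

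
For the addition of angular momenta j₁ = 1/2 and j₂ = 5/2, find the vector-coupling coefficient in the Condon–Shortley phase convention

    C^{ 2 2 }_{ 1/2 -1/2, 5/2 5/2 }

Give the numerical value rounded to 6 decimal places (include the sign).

−√(5/6) = -0.912871

triangle: 1!×0!×4!/6! = 24/720
(j±m)!: 0!×1!×5!×0!×4!×0! = 2880
prefactor² = (2J+1)×Δ×N² = 480
  k=1: −1/(1!×0!×0!×4!×0!×0!) = -1/24
Σ = -1/24  ⇒  CG² = 480×(-1/24)² = 5/6
CG = −√(5/6) = -0.912871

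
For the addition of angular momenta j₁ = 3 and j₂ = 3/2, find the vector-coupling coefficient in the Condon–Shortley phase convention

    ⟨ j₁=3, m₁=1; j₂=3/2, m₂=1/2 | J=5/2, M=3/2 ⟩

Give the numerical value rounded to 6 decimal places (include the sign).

-0.591608  (= −√(7/20))

j₁+j₂−J=2  J+j₁−j₂=4  J−j₁+j₂=1  j₁+j₂+J+1=8
(j₁±m₁, j₂±m₂, J±M) = (4,2,2,1,4,1)
P² = 576/35
sum k=1..2:
  [1] −1/6 = -1/6
  [2] +1/48 = 1/48
S = -7/48
C² = P²·S² = 7/20 ; C = -0.591608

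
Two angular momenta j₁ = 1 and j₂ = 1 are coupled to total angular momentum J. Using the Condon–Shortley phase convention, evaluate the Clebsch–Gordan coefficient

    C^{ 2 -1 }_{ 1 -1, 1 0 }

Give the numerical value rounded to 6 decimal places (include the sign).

+√(1/2) ≈ +0.707107

triangle: 0!×2!×2!/5! = 4/120
(j±m)!: 0!×2!×1!×1!×1!×3! = 12
prefactor² = (2J+1)×Δ×N² = 2
  k=0: +1/(0!×0!×2!×1!×0!×1!) = 1/2
Σ = 1/2  ⇒  CG² = 2×1/2² = 1/2
CG = +√(1/2) = +0.707107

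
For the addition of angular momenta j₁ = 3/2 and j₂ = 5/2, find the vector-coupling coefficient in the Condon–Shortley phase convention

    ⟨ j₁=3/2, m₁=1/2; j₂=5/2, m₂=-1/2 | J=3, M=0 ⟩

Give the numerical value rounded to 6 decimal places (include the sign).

+√(1/5) = +0.447214

triangle: 1!·2!·4!/8! = 48/40320
(j±m)!: 2!·1!·2!·3!·3!·3! = 864
prefactor² = (2J+1)·Δ·N² = 36/5
  k=0: +1/(0!·1!·1!·2!·1!·2!) = 1/4
  k=1: −1/(1!·0!·0!·1!·2!·3!) = -1/12
Σ = 1/6  ⇒  CG² = 36/5·1/6² = 1/5
CG = +√(1/5) = +0.447214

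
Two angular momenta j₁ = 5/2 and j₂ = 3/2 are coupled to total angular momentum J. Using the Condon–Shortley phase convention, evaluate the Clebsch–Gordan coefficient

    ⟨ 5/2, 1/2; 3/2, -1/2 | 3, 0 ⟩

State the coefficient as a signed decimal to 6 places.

j₁+j₂−J=1  J+j₁−j₂=4  J−j₁+j₂=2  j₁+j₂+J+1=8
(j₁±m₁, j₂±m₂, J±M) = (3,2,1,2,3,3)
P² = 36/5
sum k=0..1:
  [0] +1/4 = 1/4
  [1] −1/12 = -1/12
S = 1/6
C² = P²·S² = 1/5 ; C = +0.447214

+√(1/5) = +0.447214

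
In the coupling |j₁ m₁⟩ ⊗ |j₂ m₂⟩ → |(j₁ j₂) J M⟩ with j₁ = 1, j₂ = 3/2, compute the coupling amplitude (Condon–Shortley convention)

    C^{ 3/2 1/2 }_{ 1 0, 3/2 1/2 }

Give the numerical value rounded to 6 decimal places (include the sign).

√[4·1!1!2!/5! · 1!1!2!1!2!1!] = √(4/15)
  +(−1)^0/∏(0,1,1,2,0,0)! = 1/2  (running 1/2)
  +(−1)^1/∏(1,0,0,1,1,1)! = -1  (running -1/2)
⟨..|..⟩ = √(4/15)·(-1/2) = -0.258199

-0.258199  (= −√(1/15))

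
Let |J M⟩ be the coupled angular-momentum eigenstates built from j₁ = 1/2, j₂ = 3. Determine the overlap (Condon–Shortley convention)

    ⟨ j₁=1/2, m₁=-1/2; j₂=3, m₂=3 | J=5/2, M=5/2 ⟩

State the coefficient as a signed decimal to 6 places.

-0.925820

j₁+j₂−J=1  J+j₁−j₂=0  J−j₁+j₂=5  j₁+j₂+J+1=7
(j₁±m₁, j₂±m₂, J±M) = (0,1,6,0,5,0)
P² = 86400/7
sum k=1..1:
  [1] −1/120 = -1/120
S = -1/120
C² = P²·S² = 6/7 ; C = -0.925820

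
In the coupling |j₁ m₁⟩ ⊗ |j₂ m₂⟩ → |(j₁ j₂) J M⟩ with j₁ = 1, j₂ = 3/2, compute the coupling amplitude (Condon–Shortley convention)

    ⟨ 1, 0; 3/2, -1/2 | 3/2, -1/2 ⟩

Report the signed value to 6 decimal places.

+√(1/15) = +0.258199

√[4·1!1!2!/5! · 1!1!1!2!1!2!] = √(4/15)
  +(−1)^0/∏(0,1,1,1,0,1)! = 1  (running 1)
  +(−1)^1/∏(1,0,0,0,1,2)! = -1/2  (running 1/2)
⟨..|..⟩ = √(4/15)·(1/2) = +0.258199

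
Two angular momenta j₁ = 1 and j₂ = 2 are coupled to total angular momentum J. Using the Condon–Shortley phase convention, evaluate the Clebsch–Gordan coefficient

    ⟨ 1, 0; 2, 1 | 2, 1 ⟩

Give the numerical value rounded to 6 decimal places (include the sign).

triangle: 1!×1!×3!/6! = 6/720
(j±m)!: 1!×1!×3!×1!×3!×1! = 36
prefactor² = (2J+1)×Δ×N² = 3/2
  k=0: +1/(0!×1!×1!×3!×0!×0!) = 1/6
  k=1: −1/(1!×0!×0!×2!×1!×1!) = -1/2
Σ = -1/3  ⇒  CG² = 3/2×(-1/3)² = 1/6
CG = −√(1/6) = -0.408248

-0.408248  (= −√(1/6))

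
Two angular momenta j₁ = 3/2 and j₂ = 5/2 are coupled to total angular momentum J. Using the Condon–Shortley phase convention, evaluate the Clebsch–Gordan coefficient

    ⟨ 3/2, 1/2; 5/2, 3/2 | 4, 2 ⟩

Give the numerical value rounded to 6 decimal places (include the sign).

+√(15/28) = +0.731925

triangle: 0!*3!*5!/9! = 720/362880
(j±m)!: 2!*1!*4!*1!*6!*2! = 69120
prefactor² = (2J+1)*Δ*N² = 8640/7
  k=0: +1/(0!*0!*1!*4!*2!*1!) = 1/48
Σ = 1/48  ⇒  CG² = 8640/7*1/48² = 15/28
CG = +√(15/28) = +0.731925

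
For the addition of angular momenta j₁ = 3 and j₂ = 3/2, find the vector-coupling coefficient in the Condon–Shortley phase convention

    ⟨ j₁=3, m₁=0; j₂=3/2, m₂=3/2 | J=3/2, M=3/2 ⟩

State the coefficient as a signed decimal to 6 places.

−√(1/35) ≈ -0.169031

triangle: 3!·3!·0!/7! = 36/5040
(j±m)!: 3!·3!·3!·0!·3!·0! = 1296
prefactor² = (2J+1)·Δ·N² = 1296/35
  k=3: −1/(3!·0!·0!·0!·3!·0!) = -1/36
Σ = -1/36  ⇒  CG² = 1296/35·(-1/36)² = 1/35
CG = −√(1/35) = -0.169031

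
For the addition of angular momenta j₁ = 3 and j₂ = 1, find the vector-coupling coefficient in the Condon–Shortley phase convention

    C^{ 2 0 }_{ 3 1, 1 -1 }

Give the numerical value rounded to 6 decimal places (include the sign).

j₁+j₂−J=2  J+j₁−j₂=4  J−j₁+j₂=0  j₁+j₂+J+1=7
(j₁±m₁, j₂±m₂, J±M) = (4,2,0,2,2,2)
P² = 128/7
sum k=0..0:
  [0] +1/8 = 1/8
S = 1/8
C² = P²·S² = 2/7 ; C = +0.534522

+√(2/7) ≈ +0.534522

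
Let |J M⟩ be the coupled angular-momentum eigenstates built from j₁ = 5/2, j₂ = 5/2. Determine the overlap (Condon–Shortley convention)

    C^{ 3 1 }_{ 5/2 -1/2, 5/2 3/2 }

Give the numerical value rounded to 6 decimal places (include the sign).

j₁+j₂−J=2  J+j₁−j₂=3  J−j₁+j₂=3  j₁+j₂+J+1=9
(j₁±m₁, j₂±m₂, J±M) = (2,3,4,1,4,2)
P² = 96/5
sum k=1..2:
  [1] −1/12 = -1/12
  [2] +1/8 = 1/8
S = 1/24
C² = P²·S² = 1/30 ; C = +0.182574

+0.182574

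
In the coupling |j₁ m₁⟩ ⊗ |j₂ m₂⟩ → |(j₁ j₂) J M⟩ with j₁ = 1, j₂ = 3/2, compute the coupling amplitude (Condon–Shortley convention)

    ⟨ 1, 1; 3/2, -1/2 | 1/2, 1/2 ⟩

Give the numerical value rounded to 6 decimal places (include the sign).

triangle: 2!×0!×1!/4! = 2/24
(j±m)!: 2!×0!×1!×2!×1!×0! = 4
prefactor² = (2J+1)×Δ×N² = 2/3
  k=0: +1/(0!×2!×0!×1!×0!×0!) = 1/2
Σ = 1/2  ⇒  CG² = 2/3×1/2² = 1/6
CG = +√(1/6) = +0.408248

+√(1/6) ≈ +0.408248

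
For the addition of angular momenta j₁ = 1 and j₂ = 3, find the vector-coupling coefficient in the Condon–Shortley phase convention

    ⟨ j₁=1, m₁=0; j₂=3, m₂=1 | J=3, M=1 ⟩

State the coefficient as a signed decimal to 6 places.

-0.288675  (= −√(1/12))

j₁+j₂−J=1  J+j₁−j₂=1  J−j₁+j₂=5  j₁+j₂+J+1=8
(j₁±m₁, j₂±m₂, J±M) = (1,1,4,2,4,2)
P² = 48
sum k=0..1:
  [0] +1/24 = 1/24
  [1] −1/12 = -1/12
S = -1/24
C² = P²·S² = 1/12 ; C = -0.288675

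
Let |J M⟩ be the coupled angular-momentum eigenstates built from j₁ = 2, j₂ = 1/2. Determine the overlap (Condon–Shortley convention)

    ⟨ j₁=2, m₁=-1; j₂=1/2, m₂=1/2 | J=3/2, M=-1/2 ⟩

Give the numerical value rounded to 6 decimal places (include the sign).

j₁+j₂−J=1  J+j₁−j₂=3  J−j₁+j₂=0  j₁+j₂+J+1=5
(j₁±m₁, j₂±m₂, J±M) = (1,3,1,0,1,2)
P² = 12/5
sum k=1..1:
  [1] −1/2 = -1/2
S = -1/2
C² = P²·S² = 3/5 ; C = -0.774597

-0.774597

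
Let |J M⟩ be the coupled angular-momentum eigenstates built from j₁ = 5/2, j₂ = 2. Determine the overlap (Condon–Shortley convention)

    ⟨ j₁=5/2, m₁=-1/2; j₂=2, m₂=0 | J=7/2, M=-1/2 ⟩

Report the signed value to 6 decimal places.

−√(4/105) = -0.195180

triangle: 1!×4!×3!/9! = 144/362880
(j±m)!: 2!×3!×2!×2!×3!×4! = 6912
prefactor² = (2J+1)×Δ×N² = 768/35
  k=0: +1/(0!×1!×3!×2!×1!×1!) = 1/12
  k=1: −1/(1!×0!×2!×1!×2!×2!) = -1/8
Σ = -1/24  ⇒  CG² = 768/35×(-1/24)² = 4/105
CG = −√(4/105) = -0.195180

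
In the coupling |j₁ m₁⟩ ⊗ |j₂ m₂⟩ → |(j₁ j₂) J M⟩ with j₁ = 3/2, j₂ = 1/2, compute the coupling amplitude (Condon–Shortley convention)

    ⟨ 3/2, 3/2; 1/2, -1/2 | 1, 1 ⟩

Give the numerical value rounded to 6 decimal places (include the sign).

+0.866025

√[3·1!2!0!/4! · 3!0!0!1!2!0!] = √(3)
  +(−1)^0/∏(0,1,0,0,2,0)! = 1/2  (running 1/2)
⟨..|..⟩ = √(3)·(1/2) = +0.866025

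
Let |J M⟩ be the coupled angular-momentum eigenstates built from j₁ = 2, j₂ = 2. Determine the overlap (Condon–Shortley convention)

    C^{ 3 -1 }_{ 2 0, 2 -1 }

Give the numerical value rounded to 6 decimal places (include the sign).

+√(1/5) = +0.447214

triangle: 1!*3!*3!/8! = 36/40320
(j±m)!: 2!*2!*1!*3!*2!*4! = 1152
prefactor² = (2J+1)*Δ*N² = 36/5
  k=0: +1/(0!*1!*2!*1!*1!*2!) = 1/4
  k=1: −1/(1!*0!*1!*0!*2!*3!) = -1/12
Σ = 1/6  ⇒  CG² = 36/5*1/6² = 1/5
CG = +√(1/5) = +0.447214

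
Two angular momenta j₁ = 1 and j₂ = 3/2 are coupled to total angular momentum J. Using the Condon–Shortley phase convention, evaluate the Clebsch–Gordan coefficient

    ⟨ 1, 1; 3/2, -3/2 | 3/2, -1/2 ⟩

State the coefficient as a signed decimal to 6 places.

triangle: 1!×1!×2!/5! = 2/120
(j±m)!: 2!×0!×0!×3!×1!×2! = 24
prefactor² = (2J+1)×Δ×N² = 8/5
  k=0: +1/(0!×1!×0!×0!×1!×2!) = 1/2
Σ = 1/2  ⇒  CG² = 8/5×1/2² = 2/5
CG = +√(2/5) = +0.632456

+√(2/5) = +0.632456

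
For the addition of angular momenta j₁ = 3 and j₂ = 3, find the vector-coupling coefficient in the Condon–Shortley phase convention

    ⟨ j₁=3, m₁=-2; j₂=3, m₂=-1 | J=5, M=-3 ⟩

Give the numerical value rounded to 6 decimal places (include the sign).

-0.408248  (= −√(1/6))

triangle: 1!*5!*5!/12! = 14400/479001600
(j±m)!: 1!*5!*2!*4!*2!*8! = 464486400
prefactor² = (2J+1)*Δ*N² = 153600
  k=0: +1/(0!*1!*5!*2!*0!*3!) = 1/1440
  k=1: −1/(1!*0!*4!*1!*1!*4!) = -1/576
Σ = -1/960  ⇒  CG² = 153600*(-1/960)² = 1/6
CG = −√(1/6) = -0.408248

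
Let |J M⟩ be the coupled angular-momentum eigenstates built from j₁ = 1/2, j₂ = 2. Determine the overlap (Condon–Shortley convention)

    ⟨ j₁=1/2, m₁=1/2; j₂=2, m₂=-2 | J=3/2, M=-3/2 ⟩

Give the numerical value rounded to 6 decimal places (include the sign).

j₁+j₂−J=1  J+j₁−j₂=0  J−j₁+j₂=3  j₁+j₂+J+1=5
(j₁±m₁, j₂±m₂, J±M) = (1,0,0,4,0,3)
P² = 144/5
sum k=0..0:
  [0] +1/6 = 1/6
S = 1/6
C² = P²·S² = 4/5 ; C = +0.894427

+√(4/5) ≈ +0.894427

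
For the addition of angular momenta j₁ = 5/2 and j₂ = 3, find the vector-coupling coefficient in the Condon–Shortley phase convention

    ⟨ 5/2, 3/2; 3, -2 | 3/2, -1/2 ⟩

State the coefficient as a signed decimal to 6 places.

√[4·4!1!2!/8! · 4!1!1!5!1!2!] = √(192/7)
  +(−1)^0/∏(0,4,1,1,0,1)! = 1/24  (running 1/24)
  +(−1)^1/∏(1,3,0,0,1,2)! = -1/12  (running -1/24)
⟨..|..⟩ = √(192/7)·(-1/24) = -0.218218

-0.218218  (= −√(1/21))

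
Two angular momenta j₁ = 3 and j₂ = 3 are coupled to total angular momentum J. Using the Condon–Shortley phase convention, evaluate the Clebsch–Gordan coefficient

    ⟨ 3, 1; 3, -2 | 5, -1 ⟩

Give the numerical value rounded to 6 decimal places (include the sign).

+√(9/28) = +0.566947

triangle: 1!×5!×5!/12! = 14400/479001600
(j±m)!: 4!×2!×1!×5!×4!×6! = 99532800
prefactor² = (2J+1)×Δ×N² = 230400/7
  k=0: +1/(0!×1!×2!×1!×3!×4!) = 1/288
  k=1: −1/(1!×0!×1!×0!×4!×5!) = -1/2880
Σ = 1/320  ⇒  CG² = 230400/7×1/320² = 9/28
CG = +√(9/28) = +0.566947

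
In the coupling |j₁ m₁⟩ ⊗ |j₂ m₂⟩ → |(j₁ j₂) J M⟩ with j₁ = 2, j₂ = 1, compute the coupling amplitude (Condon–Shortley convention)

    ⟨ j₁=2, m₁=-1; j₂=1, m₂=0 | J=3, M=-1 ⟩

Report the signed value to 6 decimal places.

+0.730297

triangle: 0!·4!·2!/7! = 48/5040
(j±m)!: 1!·3!·1!·1!·2!·4! = 288
prefactor² = (2J+1)·Δ·N² = 96/5
  k=0: +1/(0!·0!·3!·1!·1!·1!) = 1/6
Σ = 1/6  ⇒  CG² = 96/5·1/6² = 8/15
CG = +√(8/15) = +0.730297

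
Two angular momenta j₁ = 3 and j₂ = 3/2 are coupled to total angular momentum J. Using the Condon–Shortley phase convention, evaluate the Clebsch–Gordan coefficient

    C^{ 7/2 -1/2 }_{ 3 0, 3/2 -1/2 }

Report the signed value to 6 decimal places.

j₁+j₂−J=1  J+j₁−j₂=5  J−j₁+j₂=2  j₁+j₂+J+1=9
(j₁±m₁, j₂±m₂, J±M) = (3,3,1,2,3,4)
P² = 384/7
sum k=0..1:
  [0] +1/12 = 1/12
  [1] −1/24 = -1/24
S = 1/24
C² = P²·S² = 2/21 ; C = +0.308607

+0.308607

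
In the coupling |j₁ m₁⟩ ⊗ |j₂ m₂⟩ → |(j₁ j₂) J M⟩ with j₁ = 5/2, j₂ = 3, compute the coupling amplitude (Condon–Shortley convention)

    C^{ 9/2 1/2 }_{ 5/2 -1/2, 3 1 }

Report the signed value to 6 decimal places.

triangle: 1!×4!×5!/11! = 2880/39916800
(j±m)!: 2!×3!×4!×2!×5!×4! = 1658880
prefactor² = (2J+1)×Δ×N² = 92160/77
  k=0: +1/(0!×1!×3!×4!×1!×1!) = 1/144
  k=1: −1/(1!×0!×2!×3!×2!×2!) = -1/48
Σ = -1/72  ⇒  CG² = 92160/77×(-1/72)² = 160/693
CG = −√(160/693) = -0.480500

-0.480500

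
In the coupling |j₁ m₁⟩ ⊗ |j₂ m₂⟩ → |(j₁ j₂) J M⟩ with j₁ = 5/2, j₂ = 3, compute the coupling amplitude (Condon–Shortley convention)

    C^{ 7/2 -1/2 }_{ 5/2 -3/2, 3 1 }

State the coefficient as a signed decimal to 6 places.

+0.356348

j₁+j₂−J=2  J+j₁−j₂=3  J−j₁+j₂=4  j₁+j₂+J+1=10
(j₁±m₁, j₂±m₂, J±M) = (1,4,4,2,3,4)
P² = 18432/175
sum k=1..2:
  [1] −1/36 = -1/36
  [2] +1/16 = 1/16
S = 5/144
C² = P²·S² = 8/63 ; C = +0.356348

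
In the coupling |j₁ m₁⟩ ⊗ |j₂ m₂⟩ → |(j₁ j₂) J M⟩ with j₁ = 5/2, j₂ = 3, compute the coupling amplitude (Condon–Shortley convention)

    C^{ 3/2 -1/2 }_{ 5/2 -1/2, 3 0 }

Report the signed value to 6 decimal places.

+√(4/35) = +0.338062

√[4·4!1!2!/8! · 2!3!3!3!1!2!] = √(144/35)
  +(−1)^2/∏(2,2,1,1,0,1)! = 1/4  (running 1/4)
  +(−1)^3/∏(3,1,0,0,1,2)! = -1/12  (running 1/6)
⟨..|..⟩ = √(144/35)·(1/6) = +0.338062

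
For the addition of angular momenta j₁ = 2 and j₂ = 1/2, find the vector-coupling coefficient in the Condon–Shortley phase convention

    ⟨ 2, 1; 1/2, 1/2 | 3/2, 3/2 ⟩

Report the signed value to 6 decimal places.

√[4·1!3!0!/5! · 3!1!1!0!3!0!] = √(36/5)
  +(−1)^1/∏(1,0,0,0,3,0)! = -1/6  (running -1/6)
⟨..|..⟩ = √(36/5)·(-1/6) = -0.447214

-0.447214  (= −√(1/5))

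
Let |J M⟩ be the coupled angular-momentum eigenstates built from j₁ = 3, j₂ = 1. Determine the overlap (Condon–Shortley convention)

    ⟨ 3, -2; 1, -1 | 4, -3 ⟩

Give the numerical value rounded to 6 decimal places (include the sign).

+0.866025

j₁+j₂−J=0  J+j₁−j₂=6  J−j₁+j₂=2  j₁+j₂+J+1=9
(j₁±m₁, j₂±m₂, J±M) = (1,5,0,2,1,7)
P² = 43200
sum k=0..0:
  [0] +1/240 = 1/240
S = 1/240
C² = P²·S² = 3/4 ; C = +0.866025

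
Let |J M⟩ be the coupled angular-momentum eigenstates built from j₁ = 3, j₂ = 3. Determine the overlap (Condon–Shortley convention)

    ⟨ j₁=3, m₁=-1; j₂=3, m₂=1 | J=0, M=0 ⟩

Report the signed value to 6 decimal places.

triangle: 6!·0!·0!/7! = 720/5040
(j±m)!: 2!·4!·4!·2!·0!·0! = 2304
prefactor² = (2J+1)·Δ·N² = 2304/7
  k=4: +1/(4!·2!·0!·0!·0!·0!) = 1/48
Σ = 1/48  ⇒  CG² = 2304/7·1/48² = 1/7
CG = +√(1/7) = +0.377964

+0.377964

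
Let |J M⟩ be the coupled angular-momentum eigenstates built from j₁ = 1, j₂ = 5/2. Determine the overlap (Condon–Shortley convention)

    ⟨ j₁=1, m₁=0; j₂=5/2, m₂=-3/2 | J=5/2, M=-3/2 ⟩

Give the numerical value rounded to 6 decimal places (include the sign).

triangle: 1!*1!*4!/7! = 24/5040
(j±m)!: 1!*1!*1!*4!*1!*4! = 576
prefactor² = (2J+1)*Δ*N² = 576/35
  k=0: +1/(0!*1!*1!*1!*0!*3!) = 1/6
  k=1: −1/(1!*0!*0!*0!*1!*4!) = -1/24
Σ = 1/8  ⇒  CG² = 576/35*1/8² = 9/35
CG = +√(9/35) = +0.507093

+√(9/35) ≈ +0.507093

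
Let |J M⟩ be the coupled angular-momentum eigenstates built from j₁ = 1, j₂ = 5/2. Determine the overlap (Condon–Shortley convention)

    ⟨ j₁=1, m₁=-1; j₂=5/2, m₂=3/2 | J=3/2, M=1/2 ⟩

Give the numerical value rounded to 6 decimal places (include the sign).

triangle: 2!×0!×3!/6! = 12/720
(j±m)!: 0!×2!×4!×1!×2!×1! = 96
prefactor² = (2J+1)×Δ×N² = 32/5
  k=2: +1/(2!×0!×0!×2!×0!×1!) = 1/4
Σ = 1/4  ⇒  CG² = 32/5×1/4² = 2/5
CG = +√(2/5) = +0.632456

+√(2/5) ≈ +0.632456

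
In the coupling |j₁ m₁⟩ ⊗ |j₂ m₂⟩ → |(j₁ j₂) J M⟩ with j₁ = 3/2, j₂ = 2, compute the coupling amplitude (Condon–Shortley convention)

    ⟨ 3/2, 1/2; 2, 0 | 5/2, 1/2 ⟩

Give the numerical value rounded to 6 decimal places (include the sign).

+0.292770

triangle: 1!*2!*3!/7! = 12/5040
(j±m)!: 2!*1!*2!*2!*3!*2! = 96
prefactor² = (2J+1)*Δ*N² = 48/35
  k=0: +1/(0!*1!*1!*2!*1!*1!) = 1/2
  k=1: −1/(1!*0!*0!*1!*2!*2!) = -1/4
Σ = 1/4  ⇒  CG² = 48/35*1/4² = 3/35
CG = +√(3/35) = +0.292770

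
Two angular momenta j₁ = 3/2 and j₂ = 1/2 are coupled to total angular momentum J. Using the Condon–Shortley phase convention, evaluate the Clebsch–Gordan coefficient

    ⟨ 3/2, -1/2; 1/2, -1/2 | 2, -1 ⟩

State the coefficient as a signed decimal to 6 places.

+√(3/4) = +0.866025

j₁+j₂−J=0  J+j₁−j₂=3  J−j₁+j₂=1  j₁+j₂+J+1=5
(j₁±m₁, j₂±m₂, J±M) = (1,2,0,1,1,3)
P² = 3
sum k=0..0:
  [0] +1/2 = 1/2
S = 1/2
C² = P²·S² = 3/4 ; C = +0.866025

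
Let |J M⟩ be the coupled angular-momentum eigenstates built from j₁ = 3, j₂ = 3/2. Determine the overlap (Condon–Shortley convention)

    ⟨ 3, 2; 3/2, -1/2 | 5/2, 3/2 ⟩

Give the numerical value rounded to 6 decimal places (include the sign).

triangle: 2!×4!×1!/8! = 48/40320
(j±m)!: 5!×1!×1!×2!×4!×1! = 5760
prefactor² = (2J+1)×Δ×N² = 288/7
  k=0: +1/(0!×2!×1!×1!×3!×0!) = 1/12
  k=1: −1/(1!×1!×0!×0!×4!×1!) = -1/24
Σ = 1/24  ⇒  CG² = 288/7×1/24² = 1/14
CG = +√(1/14) = +0.267261

+0.267261  (= +√(1/14))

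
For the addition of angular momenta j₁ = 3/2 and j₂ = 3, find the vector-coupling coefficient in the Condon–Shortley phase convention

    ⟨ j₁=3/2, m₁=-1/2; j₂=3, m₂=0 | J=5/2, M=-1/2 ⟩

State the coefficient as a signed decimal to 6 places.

j₁+j₂−J=2  J+j₁−j₂=1  J−j₁+j₂=4  j₁+j₂+J+1=8
(j₁±m₁, j₂±m₂, J±M) = (1,2,3,3,2,3)
P² = 216/35
sum k=1..2:
  [1] −1/4 = -1/4
  [2] +1/12 = 1/12
S = -1/6
C² = P²·S² = 6/35 ; C = -0.414039

−√(6/35) ≈ -0.414039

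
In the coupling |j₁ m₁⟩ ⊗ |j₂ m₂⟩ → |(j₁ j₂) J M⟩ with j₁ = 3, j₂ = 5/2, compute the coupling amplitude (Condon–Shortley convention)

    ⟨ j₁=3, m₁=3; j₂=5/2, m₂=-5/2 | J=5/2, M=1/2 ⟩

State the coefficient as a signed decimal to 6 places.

√[6·3!3!2!/9! · 6!0!0!5!3!2!] = √(8640/7)
  +(−1)^0/∏(0,3,0,0,3,2)! = 1/72  (running 1/72)
⟨..|..⟩ = √(8640/7)·(1/72) = +0.487950

+0.487950  (= +√(5/21))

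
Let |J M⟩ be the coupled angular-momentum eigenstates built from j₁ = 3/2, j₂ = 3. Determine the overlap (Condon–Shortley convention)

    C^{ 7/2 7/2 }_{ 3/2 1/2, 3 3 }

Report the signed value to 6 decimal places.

−√(2/3) ≈ -0.816497

√[8·1!2!5!/9! · 2!1!6!0!7!0!] = √(38400)
  +(−1)^1/∏(1,0,0,5,2,0)! = -1/240  (running -1/240)
⟨..|..⟩ = √(38400)·(-1/240) = -0.816497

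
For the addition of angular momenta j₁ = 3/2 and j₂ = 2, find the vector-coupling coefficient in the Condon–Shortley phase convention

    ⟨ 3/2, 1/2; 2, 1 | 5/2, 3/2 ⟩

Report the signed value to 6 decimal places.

−√(1/35) ≈ -0.169031

triangle: 1!·2!·3!/7! = 12/5040
(j±m)!: 2!·1!·3!·1!·4!·1! = 288
prefactor² = (2J+1)·Δ·N² = 144/35
  k=0: +1/(0!·1!·1!·3!·1!·0!) = 1/6
  k=1: −1/(1!·0!·0!·2!·2!·1!) = -1/4
Σ = -1/12  ⇒  CG² = 144/35·(-1/12)² = 1/35
CG = −√(1/35) = -0.169031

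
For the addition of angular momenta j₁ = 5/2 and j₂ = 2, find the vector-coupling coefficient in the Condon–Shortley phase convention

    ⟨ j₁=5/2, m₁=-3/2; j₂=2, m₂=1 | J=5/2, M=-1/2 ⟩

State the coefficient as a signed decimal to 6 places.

+√(6/35) = +0.414039

triangle: 2!×3!×2!/8! = 24/40320
(j±m)!: 1!×4!×3!×1!×2!×3! = 1728
prefactor² = (2J+1)×Δ×N² = 216/35
  k=1: −1/(1!×1!×3!×2!×0!×0!) = -1/12
  k=2: +1/(2!×0!×2!×1!×1!×1!) = 1/4
Σ = 1/6  ⇒  CG² = 216/35×1/6² = 6/35
CG = +√(6/35) = +0.414039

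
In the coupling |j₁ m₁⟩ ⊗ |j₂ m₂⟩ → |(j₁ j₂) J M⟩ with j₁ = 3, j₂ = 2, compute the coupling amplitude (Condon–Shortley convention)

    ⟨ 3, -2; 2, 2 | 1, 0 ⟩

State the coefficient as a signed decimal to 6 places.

+0.377964  (= +√(1/7))

j₁+j₂−J=4  J+j₁−j₂=2  J−j₁+j₂=0  j₁+j₂+J+1=7
(j₁±m₁, j₂±m₂, J±M) = (1,5,4,0,1,1)
P² = 576/7
sum k=4..4:
  [4] +1/24 = 1/24
S = 1/24
C² = P²·S² = 1/7 ; C = +0.377964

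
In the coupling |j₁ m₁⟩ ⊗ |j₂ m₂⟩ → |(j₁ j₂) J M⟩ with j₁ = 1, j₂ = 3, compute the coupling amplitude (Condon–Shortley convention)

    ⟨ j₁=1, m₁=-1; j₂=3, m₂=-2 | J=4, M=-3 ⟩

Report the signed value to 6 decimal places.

√[9·0!2!6!/9! · 0!2!1!5!1!7!] = √(43200)
  +(−1)^0/∏(0,0,2,1,0,5)! = 1/240  (running 1/240)
⟨..|..⟩ = √(43200)·(1/240) = +0.866025

+0.866025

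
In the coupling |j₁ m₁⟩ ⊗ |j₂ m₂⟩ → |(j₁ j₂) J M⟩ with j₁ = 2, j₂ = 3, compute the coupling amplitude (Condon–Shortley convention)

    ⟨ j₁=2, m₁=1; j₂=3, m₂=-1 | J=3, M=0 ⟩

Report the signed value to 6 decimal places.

+0.182574

j₁+j₂−J=2  J+j₁−j₂=2  J−j₁+j₂=4  j₁+j₂+J+1=9
(j₁±m₁, j₂±m₂, J±M) = (3,1,2,4,3,3)
P² = 96/5
sum k=0..1:
  [0] +1/8 = 1/8
  [1] −1/12 = -1/12
S = 1/24
C² = P²·S² = 1/30 ; C = +0.182574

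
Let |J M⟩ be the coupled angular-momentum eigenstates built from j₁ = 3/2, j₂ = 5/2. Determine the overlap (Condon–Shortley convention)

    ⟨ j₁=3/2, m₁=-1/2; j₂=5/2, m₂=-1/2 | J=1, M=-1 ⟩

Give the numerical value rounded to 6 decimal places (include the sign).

+√(3/20) = +0.387298

√[3·3!0!2!/6! · 1!2!2!3!0!2!] = √(12/5)
  +(−1)^2/∏(2,1,0,0,0,2)! = 1/4  (running 1/4)
⟨..|..⟩ = √(12/5)·(1/4) = +0.387298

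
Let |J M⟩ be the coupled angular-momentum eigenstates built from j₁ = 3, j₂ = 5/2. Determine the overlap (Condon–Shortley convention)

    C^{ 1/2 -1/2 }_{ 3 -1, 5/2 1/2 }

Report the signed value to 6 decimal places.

−√(4/21) = -0.436436

√[2·5!1!0!/7! · 2!4!3!2!0!1!] = √(192/7)
  +(−1)^3/∏(3,2,1,0,0,0)! = -1/12  (running -1/12)
⟨..|..⟩ = √(192/7)·(-1/12) = -0.436436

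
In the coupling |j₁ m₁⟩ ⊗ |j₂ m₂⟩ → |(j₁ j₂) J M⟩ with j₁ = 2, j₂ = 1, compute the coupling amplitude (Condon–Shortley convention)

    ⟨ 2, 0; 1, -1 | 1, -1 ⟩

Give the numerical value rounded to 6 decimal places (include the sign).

j₁+j₂−J=2  J+j₁−j₂=2  J−j₁+j₂=0  j₁+j₂+J+1=5
(j₁±m₁, j₂±m₂, J±M) = (2,2,0,2,0,2)
P² = 8/5
sum k=0..0:
  [0] +1/4 = 1/4
S = 1/4
C² = P²·S² = 1/10 ; C = +0.316228

+√(1/10) = +0.316228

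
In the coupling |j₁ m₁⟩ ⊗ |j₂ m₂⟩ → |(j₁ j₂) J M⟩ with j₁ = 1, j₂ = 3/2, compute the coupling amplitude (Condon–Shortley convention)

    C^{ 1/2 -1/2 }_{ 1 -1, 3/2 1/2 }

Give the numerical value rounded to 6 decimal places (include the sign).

+0.408248  (= +√(1/6))

triangle: 2!×0!×1!/4! = 2/24
(j±m)!: 0!×2!×2!×1!×0!×1! = 4
prefactor² = (2J+1)×Δ×N² = 2/3
  k=2: +1/(2!×0!×0!×0!×0!×1!) = 1/2
Σ = 1/2  ⇒  CG² = 2/3×1/2² = 1/6
CG = +√(1/6) = +0.408248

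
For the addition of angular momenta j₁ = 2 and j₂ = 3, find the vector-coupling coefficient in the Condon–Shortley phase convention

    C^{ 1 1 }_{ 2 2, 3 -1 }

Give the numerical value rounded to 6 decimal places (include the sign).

+0.169031  (= +√(1/35))

j₁+j₂−J=4  J+j₁−j₂=0  J−j₁+j₂=2  j₁+j₂+J+1=7
(j₁±m₁, j₂±m₂, J±M) = (4,0,2,4,2,0)
P² = 2304/35
sum k=0..0:
  [0] +1/48 = 1/48
S = 1/48
C² = P²·S² = 1/35 ; C = +0.169031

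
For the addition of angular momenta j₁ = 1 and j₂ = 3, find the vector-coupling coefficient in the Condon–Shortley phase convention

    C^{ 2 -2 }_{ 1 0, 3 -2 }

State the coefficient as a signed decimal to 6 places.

√[5·2!0!4!/7! · 1!1!1!5!0!4!] = √(960/7)
  +(−1)^1/∏(1,1,0,0,0,4)! = -1/24  (running -1/24)
⟨..|..⟩ = √(960/7)·(-1/24) = -0.487950

-0.487950  (= −√(5/21))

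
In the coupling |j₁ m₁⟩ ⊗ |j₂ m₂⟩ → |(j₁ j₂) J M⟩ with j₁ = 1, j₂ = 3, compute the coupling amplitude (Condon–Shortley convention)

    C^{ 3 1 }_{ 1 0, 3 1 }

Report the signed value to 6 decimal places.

triangle: 1!·1!·5!/8! = 120/40320
(j±m)!: 1!·1!·4!·2!·4!·2! = 2304
prefactor² = (2J+1)·Δ·N² = 48
  k=0: +1/(0!·1!·1!·4!·0!·1!) = 1/24
  k=1: −1/(1!·0!·0!·3!·1!·2!) = -1/12
Σ = -1/24  ⇒  CG² = 48·(-1/24)² = 1/12
CG = −√(1/12) = -0.288675

-0.288675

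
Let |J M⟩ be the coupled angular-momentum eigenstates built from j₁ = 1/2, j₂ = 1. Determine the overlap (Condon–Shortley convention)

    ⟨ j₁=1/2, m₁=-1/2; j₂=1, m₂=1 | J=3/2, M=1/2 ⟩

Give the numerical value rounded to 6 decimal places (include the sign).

triangle: 0!*1!*2!/4! = 2/24
(j±m)!: 0!*1!*2!*0!*2!*1! = 4
prefactor² = (2J+1)*Δ*N² = 4/3
  k=0: +1/(0!*0!*1!*2!*0!*0!) = 1/2
Σ = 1/2  ⇒  CG² = 4/3*1/2² = 1/3
CG = +√(1/3) = +0.577350

+√(1/3) ≈ +0.577350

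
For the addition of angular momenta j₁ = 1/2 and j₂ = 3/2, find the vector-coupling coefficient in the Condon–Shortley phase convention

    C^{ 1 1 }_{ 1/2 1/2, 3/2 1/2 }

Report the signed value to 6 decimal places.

+√(1/4) = +0.500000

triangle: 1!·0!·2!/4! = 2/24
(j±m)!: 1!·0!·2!·1!·2!·0! = 4
prefactor² = (2J+1)·Δ·N² = 1
  k=0: +1/(0!·1!·0!·2!·0!·0!) = 1/2
Σ = 1/2  ⇒  CG² = 1·1/2² = 1/4
CG = +√(1/4) = +0.500000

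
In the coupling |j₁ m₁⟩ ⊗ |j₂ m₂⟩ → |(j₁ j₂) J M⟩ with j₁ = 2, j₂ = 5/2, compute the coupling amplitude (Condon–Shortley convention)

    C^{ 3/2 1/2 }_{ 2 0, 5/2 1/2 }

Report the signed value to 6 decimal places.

+√(2/35) ≈ +0.239046

j₁+j₂−J=3  J+j₁−j₂=1  J−j₁+j₂=2  j₁+j₂+J+1=7
(j₁±m₁, j₂±m₂, J±M) = (2,2,3,2,2,1)
P² = 32/35
sum k=1..2:
  [1] −1/4 = -1/4
  [2] +1/2 = 1/2
S = 1/4
C² = P²·S² = 2/35 ; C = +0.239046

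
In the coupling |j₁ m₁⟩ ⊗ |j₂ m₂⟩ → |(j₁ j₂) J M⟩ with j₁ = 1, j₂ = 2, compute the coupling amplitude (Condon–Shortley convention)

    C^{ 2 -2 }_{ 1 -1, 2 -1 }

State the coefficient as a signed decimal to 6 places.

j₁+j₂−J=1  J+j₁−j₂=1  J−j₁+j₂=3  j₁+j₂+J+1=6
(j₁±m₁, j₂±m₂, J±M) = (0,2,1,3,0,4)
P² = 12
sum k=1..1:
  [1] −1/6 = -1/6
S = -1/6
C² = P²·S² = 1/3 ; C = -0.577350

-0.577350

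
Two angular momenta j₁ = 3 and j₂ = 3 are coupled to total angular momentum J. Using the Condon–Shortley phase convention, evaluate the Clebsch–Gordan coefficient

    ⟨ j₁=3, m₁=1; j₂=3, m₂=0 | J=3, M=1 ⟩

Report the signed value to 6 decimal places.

triangle: 3!·3!·3!/10! = 216/3628800
(j±m)!: 4!·2!·3!·3!·4!·2! = 82944
prefactor² = (2J+1)·Δ·N² = 864/25
  k=0: +1/(0!·3!·2!·3!·1!·0!) = 1/72
  k=1: −1/(1!·2!·1!·2!·2!·1!) = -1/8
  k=2: +1/(2!·1!·0!·1!·3!·2!) = 1/24
Σ = -5/72  ⇒  CG² = 864/25·(-5/72)² = 1/6
CG = −√(1/6) = -0.408248

−√(1/6) = -0.408248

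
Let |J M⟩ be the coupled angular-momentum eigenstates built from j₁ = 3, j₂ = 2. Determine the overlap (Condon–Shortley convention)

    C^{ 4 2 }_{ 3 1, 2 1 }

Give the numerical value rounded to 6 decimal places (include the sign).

−√(1/28) ≈ -0.188982

triangle: 1!*5!*3!/10! = 720/3628800
(j±m)!: 4!*2!*3!*1!*6!*2! = 414720
prefactor² = (2J+1)*Δ*N² = 5184/7
  k=0: +1/(0!*1!*2!*3!*3!*0!) = 1/72
  k=1: −1/(1!*0!*1!*2!*4!*1!) = -1/48
Σ = -1/144  ⇒  CG² = 5184/7*(-1/144)² = 1/28
CG = −√(1/28) = -0.188982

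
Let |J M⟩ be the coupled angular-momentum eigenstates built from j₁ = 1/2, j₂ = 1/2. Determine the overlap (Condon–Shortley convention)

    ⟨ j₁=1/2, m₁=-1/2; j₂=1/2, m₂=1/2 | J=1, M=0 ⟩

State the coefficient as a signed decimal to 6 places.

j₁+j₂−J=0  J+j₁−j₂=1  J−j₁+j₂=1  j₁+j₂+J+1=3
(j₁±m₁, j₂±m₂, J±M) = (0,1,1,0,1,1)
P² = 1/2
sum k=0..0:
  [0] +1/1 = 1
S = 1
C² = P²·S² = 1/2 ; C = +0.707107

+√(1/2) = +0.707107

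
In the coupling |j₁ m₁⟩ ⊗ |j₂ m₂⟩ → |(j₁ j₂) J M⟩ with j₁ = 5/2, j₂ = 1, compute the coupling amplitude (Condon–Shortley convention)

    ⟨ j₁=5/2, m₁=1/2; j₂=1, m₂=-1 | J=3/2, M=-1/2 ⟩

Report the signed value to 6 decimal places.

+√(1/5) ≈ +0.447214

j₁+j₂−J=2  J+j₁−j₂=3  J−j₁+j₂=0  j₁+j₂+J+1=6
(j₁±m₁, j₂±m₂, J±M) = (3,2,0,2,1,2)
P² = 16/5
sum k=0..0:
  [0] +1/4 = 1/4
S = 1/4
C² = P²·S² = 1/5 ; C = +0.447214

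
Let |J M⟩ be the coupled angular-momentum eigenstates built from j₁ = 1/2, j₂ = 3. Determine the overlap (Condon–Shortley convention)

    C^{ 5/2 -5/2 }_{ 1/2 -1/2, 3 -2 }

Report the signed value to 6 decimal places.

√[6·1!0!5!/7! · 0!1!1!5!0!5!] = √(14400/7)
  +(−1)^1/∏(1,0,0,0,0,5)! = -1/120  (running -1/120)
⟨..|..⟩ = √(14400/7)·(-1/120) = -0.377964

-0.377964  (= −√(1/7))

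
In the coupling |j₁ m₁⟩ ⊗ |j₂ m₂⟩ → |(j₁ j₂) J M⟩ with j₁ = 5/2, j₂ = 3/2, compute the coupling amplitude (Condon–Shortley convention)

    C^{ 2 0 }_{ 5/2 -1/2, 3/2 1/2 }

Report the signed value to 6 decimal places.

j₁+j₂−J=2  J+j₁−j₂=3  J−j₁+j₂=1  j₁+j₂+J+1=7
(j₁±m₁, j₂±m₂, J±M) = (2,3,2,1,2,2)
P² = 8/7
sum k=1..2:
  [1] −1/2 = -1/2
  [2] +1/4 = 1/4
S = -1/4
C² = P²·S² = 1/14 ; C = -0.267261

-0.267261  (= −√(1/14))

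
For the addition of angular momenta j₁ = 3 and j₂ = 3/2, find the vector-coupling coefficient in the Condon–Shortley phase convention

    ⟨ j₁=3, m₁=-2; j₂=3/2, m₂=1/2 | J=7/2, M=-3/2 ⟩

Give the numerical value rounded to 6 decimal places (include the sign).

-0.654654  (= −√(3/7))

j₁+j₂−J=1  J+j₁−j₂=5  J−j₁+j₂=2  j₁+j₂+J+1=9
(j₁±m₁, j₂±m₂, J±M) = (1,5,2,1,2,5)
P² = 6400/21
sum k=0..1:
  [0] +1/240 = 1/240
  [1] −1/24 = -1/24
S = -3/80
C² = P²·S² = 3/7 ; C = -0.654654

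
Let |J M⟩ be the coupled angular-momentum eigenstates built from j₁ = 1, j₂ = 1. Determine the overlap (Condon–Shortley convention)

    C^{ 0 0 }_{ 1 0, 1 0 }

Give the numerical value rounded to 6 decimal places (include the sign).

-0.577350  (= −√(1/3))

triangle: 2!·0!·0!/3! = 2/6
(j±m)!: 1!·1!·1!·1!·0!·0! = 1
prefactor² = (2J+1)·Δ·N² = 1/3
  k=1: −1/(1!·1!·0!·0!·0!·0!) = -1
Σ = -1  ⇒  CG² = 1/3·(-1)² = 1/3
CG = −√(1/3) = -0.577350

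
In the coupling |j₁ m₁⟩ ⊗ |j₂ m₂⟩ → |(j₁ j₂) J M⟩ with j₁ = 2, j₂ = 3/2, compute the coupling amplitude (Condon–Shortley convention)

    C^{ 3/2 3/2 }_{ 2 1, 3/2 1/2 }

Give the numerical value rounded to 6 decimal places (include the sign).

−√(2/5) ≈ -0.632456

√[4·2!2!1!/6! · 3!1!2!1!3!0!] = √(8/5)
  +(−1)^1/∏(1,1,0,1,2,0)! = -1/2  (running -1/2)
⟨..|..⟩ = √(8/5)·(-1/2) = -0.632456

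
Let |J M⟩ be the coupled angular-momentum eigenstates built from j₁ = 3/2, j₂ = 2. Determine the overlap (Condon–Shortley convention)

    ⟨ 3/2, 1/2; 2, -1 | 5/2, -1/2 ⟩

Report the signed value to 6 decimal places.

triangle: 1!×2!×3!/7! = 12/5040
(j±m)!: 2!×1!×1!×3!×2!×3! = 144
prefactor² = (2J+1)×Δ×N² = 72/35
  k=0: +1/(0!×1!×1!×1!×1!×2!) = 1/2
  k=1: −1/(1!×0!×0!×0!×2!×3!) = -1/12
Σ = 5/12  ⇒  CG² = 72/35×5/12² = 5/14
CG = +√(5/14) = +0.597614

+0.597614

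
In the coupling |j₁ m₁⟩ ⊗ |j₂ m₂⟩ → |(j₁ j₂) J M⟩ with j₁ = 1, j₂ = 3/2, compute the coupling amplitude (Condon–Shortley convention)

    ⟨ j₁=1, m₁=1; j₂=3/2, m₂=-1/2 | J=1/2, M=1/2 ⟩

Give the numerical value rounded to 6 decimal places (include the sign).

+√(1/6) ≈ +0.408248

√[2·2!0!1!/4! · 2!0!1!2!1!0!] = √(2/3)
  +(−1)^0/∏(0,2,0,1,0,0)! = 1/2  (running 1/2)
⟨..|..⟩ = √(2/3)·(1/2) = +0.408248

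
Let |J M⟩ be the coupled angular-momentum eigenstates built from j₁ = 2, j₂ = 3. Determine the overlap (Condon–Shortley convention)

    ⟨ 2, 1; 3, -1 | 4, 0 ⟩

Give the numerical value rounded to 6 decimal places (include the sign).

j₁+j₂−J=1  J+j₁−j₂=3  J−j₁+j₂=5  j₁+j₂+J+1=10
(j₁±m₁, j₂±m₂, J±M) = (3,1,2,4,4,4)
P² = 10368/35
sum k=0..1:
  [0] +1/24 = 1/24
  [1] −1/144 = -1/144
S = 5/144
C² = P²·S² = 5/14 ; C = +0.597614

+0.597614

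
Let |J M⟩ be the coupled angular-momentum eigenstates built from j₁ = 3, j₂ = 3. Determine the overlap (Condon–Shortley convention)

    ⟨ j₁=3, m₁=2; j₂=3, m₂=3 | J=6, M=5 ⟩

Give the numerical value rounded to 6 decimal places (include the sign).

+0.707107

j₁+j₂−J=0  J+j₁−j₂=6  J−j₁+j₂=6  j₁+j₂+J+1=13
(j₁±m₁, j₂±m₂, J±M) = (5,1,6,0,11,1)
P² = 3732480000
sum k=0..0:
  [0] +1/86400 = 1/86400
S = 1/86400
C² = P²·S² = 1/2 ; C = +0.707107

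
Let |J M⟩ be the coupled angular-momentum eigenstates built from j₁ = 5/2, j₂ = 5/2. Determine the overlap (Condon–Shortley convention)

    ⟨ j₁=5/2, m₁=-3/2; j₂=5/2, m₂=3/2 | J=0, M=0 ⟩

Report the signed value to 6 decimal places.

j₁+j₂−J=5  J+j₁−j₂=0  J−j₁+j₂=0  j₁+j₂+J+1=6
(j₁±m₁, j₂±m₂, J±M) = (1,4,4,1,0,0)
P² = 96
sum k=4..4:
  [4] +1/24 = 1/24
S = 1/24
C² = P²·S² = 1/6 ; C = +0.408248

+0.408248  (= +√(1/6))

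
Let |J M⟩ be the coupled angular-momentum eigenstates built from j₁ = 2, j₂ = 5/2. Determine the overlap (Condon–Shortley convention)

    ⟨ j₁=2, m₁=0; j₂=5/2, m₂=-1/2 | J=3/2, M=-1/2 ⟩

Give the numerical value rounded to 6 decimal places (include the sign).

−√(2/35) ≈ -0.239046

√[4·3!1!2!/7! · 2!2!2!3!1!2!] = √(32/35)
  +(−1)^1/∏(1,2,1,1,0,1)! = -1/2  (running -1/2)
  +(−1)^2/∏(2,1,0,0,1,2)! = 1/4  (running -1/4)
⟨..|..⟩ = √(32/35)·(-1/4) = -0.239046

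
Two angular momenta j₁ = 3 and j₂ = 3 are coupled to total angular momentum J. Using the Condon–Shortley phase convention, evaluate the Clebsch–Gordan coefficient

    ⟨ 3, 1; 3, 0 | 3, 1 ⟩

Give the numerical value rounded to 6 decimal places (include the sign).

j₁+j₂−J=3  J+j₁−j₂=3  J−j₁+j₂=3  j₁+j₂+J+1=10
(j₁±m₁, j₂±m₂, J±M) = (4,2,3,3,4,2)
P² = 864/25
sum k=0..2:
  [0] +1/72 = 1/72
  [1] −1/8 = -1/8
  [2] +1/24 = 1/24
S = -5/72
C² = P²·S² = 1/6 ; C = -0.408248

−√(1/6) ≈ -0.408248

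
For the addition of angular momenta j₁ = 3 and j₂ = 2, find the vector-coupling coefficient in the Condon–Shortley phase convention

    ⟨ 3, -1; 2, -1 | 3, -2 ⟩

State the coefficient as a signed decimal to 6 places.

−√(1/4) ≈ -0.500000

√[7·2!4!2!/9! · 2!4!1!3!1!5!] = √(64)
  +(−1)^0/∏(0,2,4,1,0,1)! = 1/48  (running 1/48)
  +(−1)^1/∏(1,1,3,0,1,2)! = -1/12  (running -1/16)
⟨..|..⟩ = √(64)·(-1/16) = -0.500000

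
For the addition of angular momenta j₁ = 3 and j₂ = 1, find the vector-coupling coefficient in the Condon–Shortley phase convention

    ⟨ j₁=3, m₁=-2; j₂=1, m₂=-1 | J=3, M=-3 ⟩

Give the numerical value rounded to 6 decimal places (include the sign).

+0.500000

√[7·1!5!1!/8! · 1!5!0!2!0!6!] = √(3600)
  +(−1)^0/∏(0,1,5,0,0,1)! = 1/120  (running 1/120)
⟨..|..⟩ = √(3600)·(1/120) = +0.500000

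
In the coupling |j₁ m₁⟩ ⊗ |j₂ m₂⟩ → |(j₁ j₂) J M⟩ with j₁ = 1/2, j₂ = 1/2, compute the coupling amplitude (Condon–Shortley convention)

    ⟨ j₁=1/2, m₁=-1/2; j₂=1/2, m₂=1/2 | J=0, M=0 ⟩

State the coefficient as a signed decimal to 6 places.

-0.707107

triangle: 1!*0!*0!/2! = 1/2
(j±m)!: 0!*1!*1!*0!*0!*0! = 1
prefactor² = (2J+1)*Δ*N² = 1/2
  k=1: −1/(1!*0!*0!*0!*0!*0!) = -1
Σ = -1  ⇒  CG² = 1/2*(-1)² = 1/2
CG = −√(1/2) = -0.707107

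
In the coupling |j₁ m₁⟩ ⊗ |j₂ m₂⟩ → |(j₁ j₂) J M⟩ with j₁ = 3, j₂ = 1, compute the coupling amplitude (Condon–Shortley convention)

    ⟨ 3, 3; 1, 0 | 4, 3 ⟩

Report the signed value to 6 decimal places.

j₁+j₂−J=0  J+j₁−j₂=6  J−j₁+j₂=2  j₁+j₂+J+1=9
(j₁±m₁, j₂±m₂, J±M) = (6,0,1,1,7,1)
P² = 129600
sum k=0..0:
  [0] +1/720 = 1/720
S = 1/720
C² = P²·S² = 1/4 ; C = +0.500000

+0.500000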